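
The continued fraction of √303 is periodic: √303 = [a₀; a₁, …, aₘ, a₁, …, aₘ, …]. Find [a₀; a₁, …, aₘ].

[17; 2, 2, 5, 2, 2, 34]

a₀ = ⌊√303⌋ = 17.
With m₀=0, d₀=1 and mₖ₊₁ = dₖaₖ − mₖ, dₖ₊₁ = (n − mₖ₊₁²)/dₖ, aₖ₊₁ = ⌊(a₀+mₖ₊₁)/dₖ₊₁⌋:
  k=1: m=17, d=14, a=2
  k=2: m=11, d=13, a=2
  k=3: m=15, d=6, a=5
  k=4: m=15, d=13, a=2
  k=5: m=11, d=14, a=2
  k=6: m=17, d=1, a=34
d=1 and a=2a₀=34 at k=6, so the next step gives (m, d) = (17, 14) again — its k=1 value — and the period has length 6.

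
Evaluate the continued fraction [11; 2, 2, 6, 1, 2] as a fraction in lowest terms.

Fold from the inside: start with 2/1.
  1 + 1/2 = 3/2
  6 + 2/3 = 20/3
  2 + 3/20 = 43/20
  2 + 20/43 = 106/43
  11 + 43/106 = 1209/106

1209/106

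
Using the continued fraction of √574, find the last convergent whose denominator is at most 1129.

27001/1127

√574 = [23; 1, 22, 1, 46, …] (period length 4).
Convergents:
  p_0/q_0 = 23/1
  p_1/q_1 = 24/1
  p_2/q_2 = 551/23
  p_3/q_3 = 575/24
  p_4/q_4 = 27001/1127
  p_5/q_5 = 27576/1151
q_4 = 1127 ≤ 1129 < 1151 = q_5, so the answer is 27001/1127.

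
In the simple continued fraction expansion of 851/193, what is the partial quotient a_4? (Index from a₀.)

1

851 = 4·193 + 79   →  a_0 = 4
193 = 2·79 + 35   →  a_1 = 2
79 = 2·35 + 9   →  a_2 = 2
35 = 3·9 + 8   →  a_3 = 3
9 = 1·8 + 1   →  a_4 = 1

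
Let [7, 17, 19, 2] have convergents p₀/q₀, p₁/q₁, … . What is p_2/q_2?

Using pₖ = aₖpₖ₋₁ + pₖ₋₂, qₖ = aₖqₖ₋₁ + qₖ₋₂ (with p₋₁=1, p₋₂=0, q₋₁=0, q₋₂=1):
  k=0: a=7, p=7, q=1
  k=1: a=17, p=120, q=17
  k=2: a=19, p=2287, q=324

2287/324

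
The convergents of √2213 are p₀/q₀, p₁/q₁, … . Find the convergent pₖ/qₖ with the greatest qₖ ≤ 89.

√2213 = [47; 23, 1, 1, 23, 94, …] (period length 5).
Convergents:
  p_0/q_0 = 47/1
  p_1/q_1 = 1082/23
  p_2/q_2 = 1129/24
  p_3/q_3 = 2211/47
  p_4/q_4 = 51982/1105
q_3 = 47 ≤ 89 < 1105 = q_4, so the answer is 2211/47.

2211/47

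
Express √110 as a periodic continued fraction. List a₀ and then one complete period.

[10; 2, 20]

a₀ = ⌊√110⌋ = 10.
With m₀=0, d₀=1 and mₖ₊₁ = dₖaₖ − mₖ, dₖ₊₁ = (n − mₖ₊₁²)/dₖ, aₖ₊₁ = ⌊(a₀+mₖ₊₁)/dₖ₊₁⌋:
  k=1: m=10, d=10, a=2
  k=2: m=10, d=1, a=20
d=1 and a=2a₀=20 at k=2, so the next step gives (m, d) = (10, 10) again — its k=1 value — and the period has length 2.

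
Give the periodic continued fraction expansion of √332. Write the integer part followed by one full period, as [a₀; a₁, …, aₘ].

a₀ = ⌊√332⌋ = 18.
With m₀=0, d₀=1 and mₖ₊₁ = dₖaₖ − mₖ, dₖ₊₁ = (n − mₖ₊₁²)/dₖ, aₖ₊₁ = ⌊(a₀+mₖ₊₁)/dₖ₊₁⌋:
  k=1: m=18, d=8, a=4
  k=2: m=14, d=17, a=1
  k=3: m=3, d=19, a=1
  k=4: m=16, d=4, a=8
  k=5: m=16, d=19, a=1
  k=6: m=3, d=17, a=1
  k=7: m=14, d=8, a=4
  k=8: m=18, d=1, a=36
d=1 and a=2a₀=36 at k=8, so the next step gives (m, d) = (18, 8) again — its k=1 value — and the period has length 8.

[18; 4, 1, 1, 8, 1, 1, 4, 36]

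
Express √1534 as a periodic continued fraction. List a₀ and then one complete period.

a₀ = ⌊√1534⌋ = 39.

[39; 6, 78]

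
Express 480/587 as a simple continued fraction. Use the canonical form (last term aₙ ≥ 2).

[0; 1, 4, 2, 17, 3]

480 = 0×587 + 480
587 = 1×480 + 107
480 = 4×107 + 52
107 = 2×52 + 3
52 = 17×3 + 1
3 = 3×1 + 0  (stop)
So 480/587 = [0; 1, 4, 2, 17, 3].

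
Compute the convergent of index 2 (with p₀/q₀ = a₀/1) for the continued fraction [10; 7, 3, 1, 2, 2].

Using pₖ = aₖpₖ₋₁ + pₖ₋₂, qₖ = aₖqₖ₋₁ + qₖ₋₂ (with p₋₁=1, p₋₂=0, q₋₁=0, q₋₂=1):
  k=0: a=10, p=10, q=1
  k=1: a=7, p=71, q=7
  k=2: a=3, p=223, q=22

223/22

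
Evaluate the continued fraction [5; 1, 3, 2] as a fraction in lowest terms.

52/9

Fold from the inside: start with 2/1.
  3 + 1/2 = 7/2
  1 + 2/7 = 9/7
  5 + 7/9 = 52/9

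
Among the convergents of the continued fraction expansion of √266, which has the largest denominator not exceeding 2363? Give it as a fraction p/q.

22132/1357

√266 = [16; 3, 4, 3, 32, …] (period length 4).
Convergents:
  p_0/q_0 = 16/1
  p_1/q_1 = 49/3
  p_2/q_2 = 212/13
  p_3/q_3 = 685/42
  p_4/q_4 = 22132/1357
  p_5/q_5 = 67081/4113
q_4 = 1357 ≤ 2363 < 4113 = q_5, so the answer is 22132/1357.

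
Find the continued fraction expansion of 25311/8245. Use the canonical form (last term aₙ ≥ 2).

25311 = 3×8245 + 576
8245 = 14×576 + 181
576 = 3×181 + 33
181 = 5×33 + 16
33 = 2×16 + 1
16 = 16×1 + 0  (stop)
So 25311/8245 = [3; 14, 3, 5, 2, 16].

[3; 14, 3, 5, 2, 16]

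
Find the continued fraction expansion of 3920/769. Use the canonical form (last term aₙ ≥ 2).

3920 = 5×769 + 75
769 = 10×75 + 19
75 = 3×19 + 18
19 = 1×18 + 1
18 = 18×1 + 0  (stop)
So 3920/769 = [5; 10, 3, 1, 18].

[5; 10, 3, 1, 18]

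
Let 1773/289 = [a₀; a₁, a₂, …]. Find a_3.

2

1773 = 6·289 + 39   →  a_0 = 6
289 = 7·39 + 16   →  a_1 = 7
39 = 2·16 + 7   →  a_2 = 2
16 = 2·7 + 2   →  a_3 = 2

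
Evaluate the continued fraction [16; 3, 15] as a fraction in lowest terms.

751/46

Using pₖ = aₖpₖ₋₁ + pₖ₋₂ and qₖ = aₖqₖ₋₁ + qₖ₋₂:
  k=0: a=16, p=16, q=1
  k=1: a=3, p=49, q=3
  k=2: a=15, p=751, q=46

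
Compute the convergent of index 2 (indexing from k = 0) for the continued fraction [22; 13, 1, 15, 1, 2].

Using pₖ = aₖpₖ₋₁ + pₖ₋₂, qₖ = aₖqₖ₋₁ + qₖ₋₂ (with p₋₁=1, p₋₂=0, q₋₁=0, q₋₂=1):
  k=0: a=22, p=22, q=1
  k=1: a=13, p=287, q=13
  k=2: a=1, p=309, q=14

309/14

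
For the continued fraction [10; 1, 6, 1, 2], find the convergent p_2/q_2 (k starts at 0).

Using pₖ = aₖpₖ₋₁ + pₖ₋₂, qₖ = aₖqₖ₋₁ + qₖ₋₂ (with p₋₁=1, p₋₂=0, q₋₁=0, q₋₂=1):
  k=0: a=10, p=10, q=1
  k=1: a=1, p=11, q=1
  k=2: a=6, p=76, q=7

76/7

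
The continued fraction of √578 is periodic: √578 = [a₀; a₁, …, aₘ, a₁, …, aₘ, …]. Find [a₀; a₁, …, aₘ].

[24; 24, 48]

a₀ = ⌊√578⌋ = 24.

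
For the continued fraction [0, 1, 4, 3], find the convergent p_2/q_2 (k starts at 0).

4/5

Using pₖ = aₖpₖ₋₁ + pₖ₋₂, qₖ = aₖqₖ₋₁ + qₖ₋₂ (with p₋₁=1, p₋₂=0, q₋₁=0, q₋₂=1):
  k=0: a=0, p=0, q=1
  k=1: a=1, p=1, q=1
  k=2: a=4, p=4, q=5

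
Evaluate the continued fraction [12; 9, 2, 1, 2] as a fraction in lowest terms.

Using pₖ = aₖpₖ₋₁ + pₖ₋₂ and qₖ = aₖqₖ₋₁ + qₖ₋₂:
  k=0: a=12, p=12, q=1
  k=1: a=9, p=109, q=9
  k=2: a=2, p=230, q=19
  k=3: a=1, p=339, q=28
  k=4: a=2, p=908, q=75

908/75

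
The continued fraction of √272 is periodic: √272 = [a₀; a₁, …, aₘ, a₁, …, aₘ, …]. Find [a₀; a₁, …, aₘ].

a₀ = ⌊√272⌋ = 16.
With m₀=0, d₀=1 and mₖ₊₁ = dₖaₖ − mₖ, dₖ₊₁ = (n − mₖ₊₁²)/dₖ, aₖ₊₁ = ⌊(a₀+mₖ₊₁)/dₖ₊₁⌋:
  k=1: m=16, d=16, a=2
  k=2: m=16, d=1, a=32
d=1 and a=2a₀=32 at k=2, so the next step gives (m, d) = (16, 16) again — its k=1 value — and the period has length 2.

[16; 2, 32]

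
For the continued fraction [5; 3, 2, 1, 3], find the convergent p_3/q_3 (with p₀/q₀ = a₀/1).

Using pₖ = aₖpₖ₋₁ + pₖ₋₂, qₖ = aₖqₖ₋₁ + qₖ₋₂ (with p₋₁=1, p₋₂=0, q₋₁=0, q₋₂=1):
  k=0: a=5, p=5, q=1
  k=1: a=3, p=16, q=3
  k=2: a=2, p=37, q=7
  k=3: a=1, p=53, q=10

53/10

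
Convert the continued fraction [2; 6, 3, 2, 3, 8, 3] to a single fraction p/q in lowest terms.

Using pₖ = aₖpₖ₋₁ + pₖ₋₂ and qₖ = aₖqₖ₋₁ + qₖ₋₂:
  k=0: a=2, p=2, q=1
  k=1: a=6, p=13, q=6
  k=2: a=3, p=41, q=19
  k=3: a=2, p=95, q=44
  k=4: a=3, p=326, q=151
  k=5: a=8, p=2703, q=1252
  k=6: a=3, p=8435, q=3907

8435/3907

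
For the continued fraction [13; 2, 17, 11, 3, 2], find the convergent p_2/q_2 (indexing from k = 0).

472/35

Using pₖ = aₖpₖ₋₁ + pₖ₋₂, qₖ = aₖqₖ₋₁ + qₖ₋₂ (with p₋₁=1, p₋₂=0, q₋₁=0, q₋₂=1):
  k=0: a=13, p=13, q=1
  k=1: a=2, p=27, q=2
  k=2: a=17, p=472, q=35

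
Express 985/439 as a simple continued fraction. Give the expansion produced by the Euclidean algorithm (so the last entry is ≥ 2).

985 = 2*439 + 107
439 = 4*107 + 11
107 = 9*11 + 8
11 = 1*8 + 3
8 = 2*3 + 2
3 = 1*2 + 1
2 = 2*1 + 0  (stop)
So 985/439 = [2; 4, 9, 1, 2, 1, 2].

[2; 4, 9, 1, 2, 1, 2]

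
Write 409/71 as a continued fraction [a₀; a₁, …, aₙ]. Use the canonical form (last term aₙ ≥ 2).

409 = 5*71 + 54
71 = 1*54 + 17
54 = 3*17 + 3
17 = 5*3 + 2
3 = 1*2 + 1
2 = 2*1 + 0  (stop)
So 409/71 = [5; 1, 3, 5, 1, 2].

[5; 1, 3, 5, 1, 2]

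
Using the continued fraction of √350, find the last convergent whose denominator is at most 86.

√350 = [18; 1, 2, 2, 2, 1, 36, …] (period length 6).
Convergents:
  p_0/q_0 = 18/1
  p_1/q_1 = 19/1
  p_2/q_2 = 56/3
  p_3/q_3 = 131/7
  p_4/q_4 = 318/17
  p_5/q_5 = 449/24
  p_6/q_6 = 16482/881
q_5 = 24 ≤ 86 < 881 = q_6, so the answer is 449/24.

449/24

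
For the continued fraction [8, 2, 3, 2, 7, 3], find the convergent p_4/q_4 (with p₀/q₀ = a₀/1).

Using pₖ = aₖpₖ₋₁ + pₖ₋₂, qₖ = aₖqₖ₋₁ + qₖ₋₂ (with p₋₁=1, p₋₂=0, q₋₁=0, q₋₂=1):
  k=0: a=8, p=8, q=1
  k=1: a=2, p=17, q=2
  k=2: a=3, p=59, q=7
  k=3: a=2, p=135, q=16
  k=4: a=7, p=1004, q=119

1004/119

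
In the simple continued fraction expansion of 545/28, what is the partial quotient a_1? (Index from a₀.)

545 = 19·28 + 13   →  a_0 = 19
28 = 2·13 + 2   →  a_1 = 2

2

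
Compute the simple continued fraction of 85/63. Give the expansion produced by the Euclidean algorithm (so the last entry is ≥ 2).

[1; 2, 1, 6, 3]

85 = 1·63 + 22
63 = 2·22 + 19
22 = 1·19 + 3
19 = 6·3 + 1
3 = 3·1 + 0  (stop)
So 85/63 = [1; 2, 1, 6, 3].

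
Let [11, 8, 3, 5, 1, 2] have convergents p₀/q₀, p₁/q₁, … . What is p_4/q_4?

Using pₖ = aₖpₖ₋₁ + pₖ₋₂, qₖ = aₖqₖ₋₁ + qₖ₋₂ (with p₋₁=1, p₋₂=0, q₋₁=0, q₋₂=1):
  k=0: a=11, p=11, q=1
  k=1: a=8, p=89, q=8
  k=2: a=3, p=278, q=25
  k=3: a=5, p=1479, q=133
  k=4: a=1, p=1757, q=158

1757/158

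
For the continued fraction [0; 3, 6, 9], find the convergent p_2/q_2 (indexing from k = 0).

Using pₖ = aₖpₖ₋₁ + pₖ₋₂, qₖ = aₖqₖ₋₁ + qₖ₋₂ (with p₋₁=1, p₋₂=0, q₋₁=0, q₋₂=1):
  k=0: a=0, p=0, q=1
  k=1: a=3, p=1, q=3
  k=2: a=6, p=6, q=19

6/19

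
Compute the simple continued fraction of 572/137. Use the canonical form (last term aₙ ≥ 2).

572 = 4*137 + 24
137 = 5*24 + 17
24 = 1*17 + 7
17 = 2*7 + 3
7 = 2*3 + 1
3 = 3*1 + 0  (stop)
So 572/137 = [4; 5, 1, 2, 2, 3].

[4; 5, 1, 2, 2, 3]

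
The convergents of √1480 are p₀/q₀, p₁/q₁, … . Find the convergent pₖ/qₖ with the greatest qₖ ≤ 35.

654/17

√1480 = [38; 2, 8, 19, 8, 2, 76, …] (period length 6).
Convergents:
  p_0/q_0 = 38/1
  p_1/q_1 = 77/2
  p_2/q_2 = 654/17
  p_3/q_3 = 12503/325
q_2 = 17 ≤ 35 < 325 = q_3, so the answer is 654/17.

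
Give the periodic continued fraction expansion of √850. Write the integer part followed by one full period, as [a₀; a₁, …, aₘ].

a₀ = ⌊√850⌋ = 29.
With m₀=0, d₀=1 and mₖ₊₁ = dₖaₖ − mₖ, dₖ₊₁ = (n − mₖ₊₁²)/dₖ, aₖ₊₁ = ⌊(a₀+mₖ₊₁)/dₖ₊₁⌋:
  k=1: m=29, d=9, a=6
  k=2: m=25, d=25, a=2
  k=3: m=25, d=9, a=6
  k=4: m=29, d=1, a=58
d=1 and a=2a₀=58 at k=4, so the next step gives (m, d) = (29, 9) again — its k=1 value — and the period has length 4.

[29; 6, 2, 6, 58]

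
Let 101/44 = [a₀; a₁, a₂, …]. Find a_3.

101 = 2·44 + 13   →  a_0 = 2
44 = 3·13 + 5   →  a_1 = 3
13 = 2·5 + 3   →  a_2 = 2
5 = 1·3 + 2   →  a_3 = 1

1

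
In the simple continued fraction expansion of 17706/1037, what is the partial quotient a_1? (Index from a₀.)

17706 = 17·1037 + 77   →  a_0 = 17
1037 = 13·77 + 36   →  a_1 = 13

13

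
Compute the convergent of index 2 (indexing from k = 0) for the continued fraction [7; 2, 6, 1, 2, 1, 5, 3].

97/13

Using pₖ = aₖpₖ₋₁ + pₖ₋₂, qₖ = aₖqₖ₋₁ + qₖ₋₂ (with p₋₁=1, p₋₂=0, q₋₁=0, q₋₂=1):
  k=0: a=7, p=7, q=1
  k=1: a=2, p=15, q=2
  k=2: a=6, p=97, q=13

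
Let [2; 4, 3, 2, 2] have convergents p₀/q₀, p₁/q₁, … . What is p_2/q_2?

29/13

Using pₖ = aₖpₖ₋₁ + pₖ₋₂, qₖ = aₖqₖ₋₁ + qₖ₋₂ (with p₋₁=1, p₋₂=0, q₋₁=0, q₋₂=1):
  k=0: a=2, p=2, q=1
  k=1: a=4, p=9, q=4
  k=2: a=3, p=29, q=13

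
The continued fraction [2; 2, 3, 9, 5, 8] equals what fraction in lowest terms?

6614/2721

Fold from the inside: start with 8/1.
  5 + 1/8 = 41/8
  9 + 8/41 = 377/41
  3 + 41/377 = 1172/377
  2 + 377/1172 = 2721/1172
  2 + 1172/2721 = 6614/2721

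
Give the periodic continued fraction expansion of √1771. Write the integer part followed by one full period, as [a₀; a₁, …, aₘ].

[42; 12, 84]

a₀ = ⌊√1771⌋ = 42.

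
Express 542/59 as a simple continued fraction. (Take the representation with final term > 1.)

542 = 9*59 + 11
59 = 5*11 + 4
11 = 2*4 + 3
4 = 1*3 + 1
3 = 3*1 + 0  (stop)
So 542/59 = [9; 5, 2, 1, 3].

[9; 5, 2, 1, 3]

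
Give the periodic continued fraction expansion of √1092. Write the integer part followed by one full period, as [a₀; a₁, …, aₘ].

a₀ = ⌊√1092⌋ = 33.

[33; 22, 66]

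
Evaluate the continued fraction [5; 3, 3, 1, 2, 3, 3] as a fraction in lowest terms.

Using pₖ = aₖpₖ₋₁ + pₖ₋₂ and qₖ = aₖqₖ₋₁ + qₖ₋₂:
  k=0: a=5, p=5, q=1
  k=1: a=3, p=16, q=3
  k=2: a=3, p=53, q=10
  k=3: a=1, p=69, q=13
  k=4: a=2, p=191, q=36
  k=5: a=3, p=642, q=121
  k=6: a=3, p=2117, q=399

2117/399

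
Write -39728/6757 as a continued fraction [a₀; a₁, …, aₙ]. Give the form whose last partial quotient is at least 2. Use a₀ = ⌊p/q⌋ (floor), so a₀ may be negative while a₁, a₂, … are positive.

[-6; 8, 3, 3, 9, 1, 7]

-39728 = -6×6757 + 814
6757 = 8×814 + 245
814 = 3×245 + 79
245 = 3×79 + 8
79 = 9×8 + 7
8 = 1×7 + 1
7 = 7×1 + 0  (stop)
So -39728/6757 = [-6; 8, 3, 3, 9, 1, 7].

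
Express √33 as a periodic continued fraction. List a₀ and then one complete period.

[5; 1, 2, 1, 10]

a₀ = ⌊√33⌋ = 5.
With m₀=0, d₀=1 and mₖ₊₁ = dₖaₖ − mₖ, dₖ₊₁ = (n − mₖ₊₁²)/dₖ, aₖ₊₁ = ⌊(a₀+mₖ₊₁)/dₖ₊₁⌋:
  k=1: m=5, d=8, a=1
  k=2: m=3, d=3, a=2
  k=3: m=3, d=8, a=1
  k=4: m=5, d=1, a=10
d=1 and a=2a₀=10 at k=4, so the next step gives (m, d) = (5, 8) again — its k=1 value — and the period has length 4.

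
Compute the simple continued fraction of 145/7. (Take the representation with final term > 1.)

[20; 1, 2, 2]

145 = 20*7 + 5
7 = 1*5 + 2
5 = 2*2 + 1
2 = 2*1 + 0  (stop)
So 145/7 = [20; 1, 2, 2].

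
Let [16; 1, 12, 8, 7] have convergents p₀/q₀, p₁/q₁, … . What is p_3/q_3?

1777/105

Using pₖ = aₖpₖ₋₁ + pₖ₋₂, qₖ = aₖqₖ₋₁ + qₖ₋₂ (with p₋₁=1, p₋₂=0, q₋₁=0, q₋₂=1):
  k=0: a=16, p=16, q=1
  k=1: a=1, p=17, q=1
  k=2: a=12, p=220, q=13
  k=3: a=8, p=1777, q=105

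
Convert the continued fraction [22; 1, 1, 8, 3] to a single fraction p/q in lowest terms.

Using pₖ = aₖpₖ₋₁ + pₖ₋₂ and qₖ = aₖqₖ₋₁ + qₖ₋₂:
  k=0: a=22, p=22, q=1
  k=1: a=1, p=23, q=1
  k=2: a=1, p=45, q=2
  k=3: a=8, p=383, q=17
  k=4: a=3, p=1194, q=53

1194/53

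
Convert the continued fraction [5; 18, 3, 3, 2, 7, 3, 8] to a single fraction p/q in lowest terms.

412549/81618

Using pₖ = aₖpₖ₋₁ + pₖ₋₂ and qₖ = aₖqₖ₋₁ + qₖ₋₂:
  k=0: a=5, p=5, q=1
  k=1: a=18, p=91, q=18
  k=2: a=3, p=278, q=55
  k=3: a=3, p=925, q=183
  k=4: a=2, p=2128, q=421
  k=5: a=7, p=15821, q=3130
  k=6: a=3, p=49591, q=9811
  k=7: a=8, p=412549, q=81618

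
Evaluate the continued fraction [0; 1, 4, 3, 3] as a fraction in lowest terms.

Using pₖ = aₖpₖ₋₁ + pₖ₋₂ and qₖ = aₖqₖ₋₁ + qₖ₋₂:
  k=0: a=0, p=0, q=1
  k=1: a=1, p=1, q=1
  k=2: a=4, p=4, q=5
  k=3: a=3, p=13, q=16
  k=4: a=3, p=43, q=53

43/53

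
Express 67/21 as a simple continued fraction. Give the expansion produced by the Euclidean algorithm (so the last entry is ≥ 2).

[3; 5, 4]

67 = 3×21 + 4
21 = 5×4 + 1
4 = 4×1 + 0  (stop)
So 67/21 = [3; 5, 4].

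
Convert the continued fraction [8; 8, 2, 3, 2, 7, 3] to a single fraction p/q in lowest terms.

Fold from the inside: start with 3/1.
  7 + 1/3 = 22/3
  2 + 3/22 = 47/22
  3 + 22/47 = 163/47
  2 + 47/163 = 373/163
  8 + 163/373 = 3147/373
  8 + 373/3147 = 25549/3147

25549/3147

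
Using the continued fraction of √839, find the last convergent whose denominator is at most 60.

√839 = [28; 1, 27, 1, 56, …] (period length 4).
Convergents:
  p_0/q_0 = 28/1
  p_1/q_1 = 29/1
  p_2/q_2 = 811/28
  p_3/q_3 = 840/29
  p_4/q_4 = 47851/1652
q_3 = 29 ≤ 60 < 1652 = q_4, so the answer is 840/29.

840/29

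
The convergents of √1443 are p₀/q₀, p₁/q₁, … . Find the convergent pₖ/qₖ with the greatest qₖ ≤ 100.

√1443 = [37; 1, 74, …] (period length 2).
Convergents:
  p_0/q_0 = 37/1
  p_1/q_1 = 38/1
  p_2/q_2 = 2849/75
  p_3/q_3 = 2887/76
  p_4/q_4 = 216487/5699
q_3 = 76 ≤ 100 < 5699 = q_4, so the answer is 2887/76.

2887/76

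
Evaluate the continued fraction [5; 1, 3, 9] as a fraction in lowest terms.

Fold from the inside: start with 9/1.
  3 + 1/9 = 28/9
  1 + 9/28 = 37/28
  5 + 28/37 = 213/37

213/37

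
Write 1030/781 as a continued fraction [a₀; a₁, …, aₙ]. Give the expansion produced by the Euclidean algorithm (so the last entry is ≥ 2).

1030 = 1·781 + 249
781 = 3·249 + 34
249 = 7·34 + 11
34 = 3·11 + 1
11 = 11·1 + 0  (stop)
So 1030/781 = [1; 3, 7, 3, 11].

[1; 3, 7, 3, 11]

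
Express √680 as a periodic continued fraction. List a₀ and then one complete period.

a₀ = ⌊√680⌋ = 26.

[26; 13, 52]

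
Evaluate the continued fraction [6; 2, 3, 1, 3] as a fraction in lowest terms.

Using pₖ = aₖpₖ₋₁ + pₖ₋₂ and qₖ = aₖqₖ₋₁ + qₖ₋₂:
  k=0: a=6, p=6, q=1
  k=1: a=2, p=13, q=2
  k=2: a=3, p=45, q=7
  k=3: a=1, p=58, q=9
  k=4: a=3, p=219, q=34

219/34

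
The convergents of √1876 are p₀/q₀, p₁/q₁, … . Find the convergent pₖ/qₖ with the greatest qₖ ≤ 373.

8446/195

√1876 = [43; 3, 5, 12, 5, 3, 86, …] (period length 6).
Convergents:
  p_0/q_0 = 43/1
  p_1/q_1 = 130/3
  p_2/q_2 = 693/16
  p_3/q_3 = 8446/195
  p_4/q_4 = 42923/991
q_3 = 195 ≤ 373 < 991 = q_4, so the answer is 8446/195.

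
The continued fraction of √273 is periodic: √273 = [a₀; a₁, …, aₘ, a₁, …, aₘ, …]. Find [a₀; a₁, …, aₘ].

a₀ = ⌊√273⌋ = 16.

[16; 1, 1, 10, 1, 1, 32]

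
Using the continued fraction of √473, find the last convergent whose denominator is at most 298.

√473 = [21; 1, 2, 1, 42, …] (period length 4).
Convergents:
  p_0/q_0 = 21/1
  p_1/q_1 = 22/1
  p_2/q_2 = 65/3
  p_3/q_3 = 87/4
  p_4/q_4 = 3719/171
  p_5/q_5 = 3806/175
  p_6/q_6 = 11331/521
q_5 = 175 ≤ 298 < 521 = q_6, so the answer is 3806/175.

3806/175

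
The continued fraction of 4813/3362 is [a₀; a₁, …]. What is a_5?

4813 = 1·3362 + 1451   →  a_0 = 1
3362 = 2·1451 + 460   →  a_1 = 2
1451 = 3·460 + 71   →  a_2 = 3
460 = 6·71 + 34   →  a_3 = 6
71 = 2·34 + 3   →  a_4 = 2
34 = 11·3 + 1   →  a_5 = 11

11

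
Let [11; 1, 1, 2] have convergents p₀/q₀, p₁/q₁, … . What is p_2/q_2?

23/2

Using pₖ = aₖpₖ₋₁ + pₖ₋₂, qₖ = aₖqₖ₋₁ + qₖ₋₂ (with p₋₁=1, p₋₂=0, q₋₁=0, q₋₂=1):
  k=0: a=11, p=11, q=1
  k=1: a=1, p=12, q=1
  k=2: a=1, p=23, q=2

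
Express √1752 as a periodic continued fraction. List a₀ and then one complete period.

[41; 1, 5, 1, 82]

a₀ = ⌊√1752⌋ = 41.
With m₀=0, d₀=1 and mₖ₊₁ = dₖaₖ − mₖ, dₖ₊₁ = (n − mₖ₊₁²)/dₖ, aₖ₊₁ = ⌊(a₀+mₖ₊₁)/dₖ₊₁⌋:
  k=1: m=41, d=71, a=1
  k=2: m=30, d=12, a=5
  k=3: m=30, d=71, a=1
  k=4: m=41, d=1, a=82
d=1 and a=2a₀=82 at k=4, so the next step gives (m, d) = (41, 71) again — its k=1 value — and the period has length 4.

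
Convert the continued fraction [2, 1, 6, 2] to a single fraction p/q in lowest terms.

Fold from the inside: start with 2/1.
  6 + 1/2 = 13/2
  1 + 2/13 = 15/13
  2 + 13/15 = 43/15

43/15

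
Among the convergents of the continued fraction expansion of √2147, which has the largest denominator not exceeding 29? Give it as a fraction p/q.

√2147 = [46; 2, 1, 45, 1, 2, 92, …] (period length 6).
Convergents:
  p_0/q_0 = 46/1
  p_1/q_1 = 93/2
  p_2/q_2 = 139/3
  p_3/q_3 = 6348/137
q_2 = 3 ≤ 29 < 137 = q_3, so the answer is 139/3.

139/3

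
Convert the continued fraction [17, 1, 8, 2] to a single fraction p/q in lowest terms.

340/19

Fold from the inside: start with 2/1.
  8 + 1/2 = 17/2
  1 + 2/17 = 19/17
  17 + 17/19 = 340/19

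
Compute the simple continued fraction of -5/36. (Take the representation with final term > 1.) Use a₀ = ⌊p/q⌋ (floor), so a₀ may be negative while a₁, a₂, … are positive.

[-1; 1, 6, 5]

-5 = -1×36 + 31
36 = 1×31 + 5
31 = 6×5 + 1
5 = 5×1 + 0  (stop)
So -5/36 = [-1; 1, 6, 5].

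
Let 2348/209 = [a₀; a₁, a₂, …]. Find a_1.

4

2348 = 11·209 + 49   →  a_0 = 11
209 = 4·49 + 13   →  a_1 = 4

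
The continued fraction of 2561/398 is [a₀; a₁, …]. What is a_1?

2561 = 6·398 + 173   →  a_0 = 6
398 = 2·173 + 52   →  a_1 = 2

2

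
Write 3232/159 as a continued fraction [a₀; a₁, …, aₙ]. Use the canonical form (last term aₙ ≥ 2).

[20; 3, 17, 3]

3232 = 20·159 + 52
159 = 3·52 + 3
52 = 17·3 + 1
3 = 3·1 + 0  (stop)
So 3232/159 = [20; 3, 17, 3].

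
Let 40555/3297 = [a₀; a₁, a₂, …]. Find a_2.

40555 = 12·3297 + 991   →  a_0 = 12
3297 = 3·991 + 324   →  a_1 = 3
991 = 3·324 + 19   →  a_2 = 3

3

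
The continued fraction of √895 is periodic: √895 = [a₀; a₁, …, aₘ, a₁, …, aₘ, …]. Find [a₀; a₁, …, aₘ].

[29; 1, 10, 1, 58]

a₀ = ⌊√895⌋ = 29.
With m₀=0, d₀=1 and mₖ₊₁ = dₖaₖ − mₖ, dₖ₊₁ = (n − mₖ₊₁²)/dₖ, aₖ₊₁ = ⌊(a₀+mₖ₊₁)/dₖ₊₁⌋:
  k=1: m=29, d=54, a=1
  k=2: m=25, d=5, a=10
  k=3: m=25, d=54, a=1
  k=4: m=29, d=1, a=58
d=1 and a=2a₀=58 at k=4, so the next step gives (m, d) = (29, 54) again — its k=1 value — and the period has length 4.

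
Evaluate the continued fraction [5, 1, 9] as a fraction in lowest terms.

Fold from the inside: start with 9/1.
  1 + 1/9 = 10/9
  5 + 9/10 = 59/10

59/10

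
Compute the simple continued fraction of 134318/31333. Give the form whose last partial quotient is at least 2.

[4; 3, 2, 18, 1, 1, 6, 18]

134318 = 4×31333 + 8986
31333 = 3×8986 + 4375
8986 = 2×4375 + 236
4375 = 18×236 + 127
236 = 1×127 + 109
127 = 1×109 + 18
109 = 6×18 + 1
18 = 18×1 + 0  (stop)
So 134318/31333 = [4; 3, 2, 18, 1, 1, 6, 18].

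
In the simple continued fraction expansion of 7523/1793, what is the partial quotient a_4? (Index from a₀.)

4

7523 = 4·1793 + 351   →  a_0 = 4
1793 = 5·351 + 38   →  a_1 = 5
351 = 9·38 + 9   →  a_2 = 9
38 = 4·9 + 2   →  a_3 = 4
9 = 4·2 + 1   →  a_4 = 4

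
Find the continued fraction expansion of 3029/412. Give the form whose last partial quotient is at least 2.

[7; 2, 1, 5, 3, 3, 2]

3029 = 7·412 + 145
412 = 2·145 + 122
145 = 1·122 + 23
122 = 5·23 + 7
23 = 3·7 + 2
7 = 3·2 + 1
2 = 2·1 + 0  (stop)
So 3029/412 = [7; 2, 1, 5, 3, 3, 2].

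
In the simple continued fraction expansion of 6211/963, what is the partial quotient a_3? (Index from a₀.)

2

6211 = 6·963 + 433   →  a_0 = 6
963 = 2·433 + 97   →  a_1 = 2
433 = 4·97 + 45   →  a_2 = 4
97 = 2·45 + 7   →  a_3 = 2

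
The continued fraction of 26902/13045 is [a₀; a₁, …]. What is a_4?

26902 = 2·13045 + 812   →  a_0 = 2
13045 = 16·812 + 53   →  a_1 = 16
812 = 15·53 + 17   →  a_2 = 15
53 = 3·17 + 2   →  a_3 = 3
17 = 8·2 + 1   →  a_4 = 8

8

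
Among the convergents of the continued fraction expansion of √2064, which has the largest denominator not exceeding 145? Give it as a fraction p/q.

√2064 = [45; 2, 3, 7, 3, 2, 90, …] (period length 6).
Convergents:
  p_0/q_0 = 45/1
  p_1/q_1 = 91/2
  p_2/q_2 = 318/7
  p_3/q_3 = 2317/51
  p_4/q_4 = 7269/160
q_3 = 51 ≤ 145 < 160 = q_4, so the answer is 2317/51.

2317/51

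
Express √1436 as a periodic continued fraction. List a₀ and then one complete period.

a₀ = ⌊√1436⌋ = 37.

[37; 1, 8, 2, 18, 2, 8, 1, 74]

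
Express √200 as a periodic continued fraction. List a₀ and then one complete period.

a₀ = ⌊√200⌋ = 14.

[14; 7, 28]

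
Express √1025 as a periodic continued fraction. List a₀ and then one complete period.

[32; 64]

a₀ = ⌊√1025⌋ = 32.
With m₀=0, d₀=1 and mₖ₊₁ = dₖaₖ − mₖ, dₖ₊₁ = (n − mₖ₊₁²)/dₖ, aₖ₊₁ = ⌊(a₀+mₖ₊₁)/dₖ₊₁⌋:
  k=1: m=32, d=1, a=64
d=1 and a=2a₀=64 at k=1, so the next step gives (m, d) = (32, 1) again — its k=1 value — and the period has length 1.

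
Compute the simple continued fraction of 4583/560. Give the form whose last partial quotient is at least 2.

[8; 5, 2, 3, 2, 6]

4583 = 8·560 + 103
560 = 5·103 + 45
103 = 2·45 + 13
45 = 3·13 + 6
13 = 2·6 + 1
6 = 6·1 + 0  (stop)
So 4583/560 = [8; 5, 2, 3, 2, 6].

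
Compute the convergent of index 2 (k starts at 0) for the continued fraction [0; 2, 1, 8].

Using pₖ = aₖpₖ₋₁ + pₖ₋₂, qₖ = aₖqₖ₋₁ + qₖ₋₂ (with p₋₁=1, p₋₂=0, q₋₁=0, q₋₂=1):
  k=0: a=0, p=0, q=1
  k=1: a=2, p=1, q=2
  k=2: a=1, p=1, q=3

1/3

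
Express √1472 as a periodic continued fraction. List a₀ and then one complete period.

a₀ = ⌊√1472⌋ = 38.
With m₀=0, d₀=1 and mₖ₊₁ = dₖaₖ − mₖ, dₖ₊₁ = (n − mₖ₊₁²)/dₖ, aₖ₊₁ = ⌊(a₀+mₖ₊₁)/dₖ₊₁⌋:
  k=1: m=38, d=28, a=2
  k=2: m=18, d=41, a=1
  k=3: m=23, d=23, a=2
  k=4: m=23, d=41, a=1
  k=5: m=18, d=28, a=2
  k=6: m=38, d=1, a=76
d=1 and a=2a₀=76 at k=6, so the next step gives (m, d) = (38, 28) again — its k=1 value — and the period has length 6.

[38; 2, 1, 2, 1, 2, 76]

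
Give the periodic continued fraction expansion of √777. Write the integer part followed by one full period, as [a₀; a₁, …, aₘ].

a₀ = ⌊√777⌋ = 27.
With m₀=0, d₀=1 and mₖ₊₁ = dₖaₖ − mₖ, dₖ₊₁ = (n − mₖ₊₁²)/dₖ, aₖ₊₁ = ⌊(a₀+mₖ₊₁)/dₖ₊₁⌋:
  k=1: m=27, d=48, a=1
  k=2: m=21, d=7, a=6
  k=3: m=21, d=48, a=1
  k=4: m=27, d=1, a=54
d=1 and a=2a₀=54 at k=4, so the next step gives (m, d) = (27, 48) again — its k=1 value — and the period has length 4.

[27; 1, 6, 1, 54]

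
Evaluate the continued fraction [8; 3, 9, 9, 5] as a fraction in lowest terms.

10843/1303

Using pₖ = aₖpₖ₋₁ + pₖ₋₂ and qₖ = aₖqₖ₋₁ + qₖ₋₂:
  k=0: a=8, p=8, q=1
  k=1: a=3, p=25, q=3
  k=2: a=9, p=233, q=28
  k=3: a=9, p=2122, q=255
  k=4: a=5, p=10843, q=1303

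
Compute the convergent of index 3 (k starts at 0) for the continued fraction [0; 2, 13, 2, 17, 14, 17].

27/56

Using pₖ = aₖpₖ₋₁ + pₖ₋₂, qₖ = aₖqₖ₋₁ + qₖ₋₂ (with p₋₁=1, p₋₂=0, q₋₁=0, q₋₂=1):
  k=0: a=0, p=0, q=1
  k=1: a=2, p=1, q=2
  k=2: a=13, p=13, q=27
  k=3: a=2, p=27, q=56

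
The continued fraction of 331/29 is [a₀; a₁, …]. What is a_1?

2

331 = 11·29 + 12   →  a_0 = 11
29 = 2·12 + 5   →  a_1 = 2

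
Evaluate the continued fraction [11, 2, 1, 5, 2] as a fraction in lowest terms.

Using pₖ = aₖpₖ₋₁ + pₖ₋₂ and qₖ = aₖqₖ₋₁ + qₖ₋₂:
  k=0: a=11, p=11, q=1
  k=1: a=2, p=23, q=2
  k=2: a=1, p=34, q=3
  k=3: a=5, p=193, q=17
  k=4: a=2, p=420, q=37

420/37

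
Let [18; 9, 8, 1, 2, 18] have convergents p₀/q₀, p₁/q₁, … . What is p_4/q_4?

4292/237

Using pₖ = aₖpₖ₋₁ + pₖ₋₂, qₖ = aₖqₖ₋₁ + qₖ₋₂ (with p₋₁=1, p₋₂=0, q₋₁=0, q₋₂=1):
  k=0: a=18, p=18, q=1
  k=1: a=9, p=163, q=9
  k=2: a=8, p=1322, q=73
  k=3: a=1, p=1485, q=82
  k=4: a=2, p=4292, q=237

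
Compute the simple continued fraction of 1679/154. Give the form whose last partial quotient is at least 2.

[10; 1, 9, 3, 1, 3]

1679 = 10×154 + 139
154 = 1×139 + 15
139 = 9×15 + 4
15 = 3×4 + 3
4 = 1×3 + 1
3 = 3×1 + 0  (stop)
So 1679/154 = [10; 1, 9, 3, 1, 3].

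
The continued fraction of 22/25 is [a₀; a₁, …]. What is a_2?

7

22 = 0·25 + 22   →  a_0 = 0
25 = 1·22 + 3   →  a_1 = 1
22 = 7·3 + 1   →  a_2 = 7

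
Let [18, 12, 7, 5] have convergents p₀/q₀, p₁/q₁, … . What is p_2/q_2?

Using pₖ = aₖpₖ₋₁ + pₖ₋₂, qₖ = aₖqₖ₋₁ + qₖ₋₂ (with p₋₁=1, p₋₂=0, q₋₁=0, q₋₂=1):
  k=0: a=18, p=18, q=1
  k=1: a=12, p=217, q=12
  k=2: a=7, p=1537, q=85

1537/85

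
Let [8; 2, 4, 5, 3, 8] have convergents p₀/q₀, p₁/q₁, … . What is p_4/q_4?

1267/150

Using pₖ = aₖpₖ₋₁ + pₖ₋₂, qₖ = aₖqₖ₋₁ + qₖ₋₂ (with p₋₁=1, p₋₂=0, q₋₁=0, q₋₂=1):
  k=0: a=8, p=8, q=1
  k=1: a=2, p=17, q=2
  k=2: a=4, p=76, q=9
  k=3: a=5, p=397, q=47
  k=4: a=3, p=1267, q=150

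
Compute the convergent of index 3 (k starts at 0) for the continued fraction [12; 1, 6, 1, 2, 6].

103/8

Using pₖ = aₖpₖ₋₁ + pₖ₋₂, qₖ = aₖqₖ₋₁ + qₖ₋₂ (with p₋₁=1, p₋₂=0, q₋₁=0, q₋₂=1):
  k=0: a=12, p=12, q=1
  k=1: a=1, p=13, q=1
  k=2: a=6, p=90, q=7
  k=3: a=1, p=103, q=8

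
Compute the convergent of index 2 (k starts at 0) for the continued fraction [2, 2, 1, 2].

Using pₖ = aₖpₖ₋₁ + pₖ₋₂, qₖ = aₖqₖ₋₁ + qₖ₋₂ (with p₋₁=1, p₋₂=0, q₋₁=0, q₋₂=1):
  k=0: a=2, p=2, q=1
  k=1: a=2, p=5, q=2
  k=2: a=1, p=7, q=3

7/3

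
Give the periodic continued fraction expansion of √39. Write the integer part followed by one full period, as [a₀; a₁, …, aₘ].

[6; 4, 12]

a₀ = ⌊√39⌋ = 6.
With m₀=0, d₀=1 and mₖ₊₁ = dₖaₖ − mₖ, dₖ₊₁ = (n − mₖ₊₁²)/dₖ, aₖ₊₁ = ⌊(a₀+mₖ₊₁)/dₖ₊₁⌋:
  k=1: m=6, d=3, a=4
  k=2: m=6, d=1, a=12
d=1 and a=2a₀=12 at k=2, so the next step gives (m, d) = (6, 3) again — its k=1 value — and the period has length 2.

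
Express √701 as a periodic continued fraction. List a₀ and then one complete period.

[26; 2, 10, 10, 2, 52]

a₀ = ⌊√701⌋ = 26.
With m₀=0, d₀=1 and mₖ₊₁ = dₖaₖ − mₖ, dₖ₊₁ = (n − mₖ₊₁²)/dₖ, aₖ₊₁ = ⌊(a₀+mₖ₊₁)/dₖ₊₁⌋:
  k=1: m=26, d=25, a=2
  k=2: m=24, d=5, a=10
  k=3: m=26, d=5, a=10
  k=4: m=24, d=25, a=2
  k=5: m=26, d=1, a=52
d=1 and a=2a₀=52 at k=5, so the next step gives (m, d) = (26, 25) again — its k=1 value — and the period has length 5.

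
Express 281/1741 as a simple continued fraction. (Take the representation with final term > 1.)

[0; 6, 5, 9, 6]

281 = 0*1741 + 281
1741 = 6*281 + 55
281 = 5*55 + 6
55 = 9*6 + 1
6 = 6*1 + 0  (stop)
So 281/1741 = [0; 6, 5, 9, 6].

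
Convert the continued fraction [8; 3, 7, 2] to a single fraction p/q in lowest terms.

Fold from the inside: start with 2/1.
  7 + 1/2 = 15/2
  3 + 2/15 = 47/15
  8 + 15/47 = 391/47

391/47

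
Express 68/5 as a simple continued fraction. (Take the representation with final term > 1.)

68 = 13·5 + 3
5 = 1·3 + 2
3 = 1·2 + 1
2 = 2·1 + 0  (stop)
So 68/5 = [13; 1, 1, 2].

[13; 1, 1, 2]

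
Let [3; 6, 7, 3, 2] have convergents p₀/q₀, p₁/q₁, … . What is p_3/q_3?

427/135

Using pₖ = aₖpₖ₋₁ + pₖ₋₂, qₖ = aₖqₖ₋₁ + qₖ₋₂ (with p₋₁=1, p₋₂=0, q₋₁=0, q₋₂=1):
  k=0: a=3, p=3, q=1
  k=1: a=6, p=19, q=6
  k=2: a=7, p=136, q=43
  k=3: a=3, p=427, q=135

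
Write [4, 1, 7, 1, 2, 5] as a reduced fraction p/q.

679/139

Fold from the inside: start with 5/1.
  2 + 1/5 = 11/5
  1 + 5/11 = 16/11
  7 + 11/16 = 123/16
  1 + 16/123 = 139/123
  4 + 123/139 = 679/139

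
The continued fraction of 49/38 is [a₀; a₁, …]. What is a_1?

3

49 = 1·38 + 11   →  a_0 = 1
38 = 3·11 + 5   →  a_1 = 3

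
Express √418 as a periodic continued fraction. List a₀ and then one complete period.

a₀ = ⌊√418⌋ = 20.
With m₀=0, d₀=1 and mₖ₊₁ = dₖaₖ − mₖ, dₖ₊₁ = (n − mₖ₊₁²)/dₖ, aₖ₊₁ = ⌊(a₀+mₖ₊₁)/dₖ₊₁⌋:
  k=1: m=20, d=18, a=2
  k=2: m=16, d=9, a=4
  k=3: m=20, d=2, a=20
  k=4: m=20, d=9, a=4
  k=5: m=16, d=18, a=2
  k=6: m=20, d=1, a=40
d=1 and a=2a₀=40 at k=6, so the next step gives (m, d) = (20, 18) again — its k=1 value — and the period has length 6.

[20; 2, 4, 20, 4, 2, 40]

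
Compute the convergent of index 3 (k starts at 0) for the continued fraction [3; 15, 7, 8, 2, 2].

Using pₖ = aₖpₖ₋₁ + pₖ₋₂, qₖ = aₖqₖ₋₁ + qₖ₋₂ (with p₋₁=1, p₋₂=0, q₋₁=0, q₋₂=1):
  k=0: a=3, p=3, q=1
  k=1: a=15, p=46, q=15
  k=2: a=7, p=325, q=106
  k=3: a=8, p=2646, q=863

2646/863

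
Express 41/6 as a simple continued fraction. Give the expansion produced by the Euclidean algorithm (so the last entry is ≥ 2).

41 = 6*6 + 5
6 = 1*5 + 1
5 = 5*1 + 0  (stop)
So 41/6 = [6; 1, 5].

[6; 1, 5]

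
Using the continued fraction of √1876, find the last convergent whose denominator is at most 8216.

√1876 = [43; 3, 5, 12, 5, 3, 86, …] (period length 6).
Convergents:
  p_0/q_0 = 43/1
  p_1/q_1 = 130/3
  p_2/q_2 = 693/16
  p_3/q_3 = 8446/195
  p_4/q_4 = 42923/991
  p_5/q_5 = 137215/3168
  p_6/q_6 = 11843413/273439
q_5 = 3168 ≤ 8216 < 273439 = q_6, so the answer is 137215/3168.

137215/3168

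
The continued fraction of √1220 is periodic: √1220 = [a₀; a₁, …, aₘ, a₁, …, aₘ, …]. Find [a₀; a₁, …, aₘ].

[34; 1, 12, 1, 68]

a₀ = ⌊√1220⌋ = 34.
With m₀=0, d₀=1 and mₖ₊₁ = dₖaₖ − mₖ, dₖ₊₁ = (n − mₖ₊₁²)/dₖ, aₖ₊₁ = ⌊(a₀+mₖ₊₁)/dₖ₊₁⌋:
  k=1: m=34, d=64, a=1
  k=2: m=30, d=5, a=12
  k=3: m=30, d=64, a=1
  k=4: m=34, d=1, a=68
d=1 and a=2a₀=68 at k=4, so the next step gives (m, d) = (34, 64) again — its k=1 value — and the period has length 4.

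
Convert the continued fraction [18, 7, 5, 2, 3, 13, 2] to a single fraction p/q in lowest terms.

136570/7529

Using pₖ = aₖpₖ₋₁ + pₖ₋₂ and qₖ = aₖqₖ₋₁ + qₖ₋₂:
  k=0: a=18, p=18, q=1
  k=1: a=7, p=127, q=7
  k=2: a=5, p=653, q=36
  k=3: a=2, p=1433, q=79
  k=4: a=3, p=4952, q=273
  k=5: a=13, p=65809, q=3628
  k=6: a=2, p=136570, q=7529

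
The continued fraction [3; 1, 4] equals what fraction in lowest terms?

Fold from the inside: start with 4/1.
  1 + 1/4 = 5/4
  3 + 4/5 = 19/5

19/5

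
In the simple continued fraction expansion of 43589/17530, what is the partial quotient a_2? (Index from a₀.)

43589 = 2·17530 + 8529   →  a_0 = 2
17530 = 2·8529 + 472   →  a_1 = 2
8529 = 18·472 + 33   →  a_2 = 18

18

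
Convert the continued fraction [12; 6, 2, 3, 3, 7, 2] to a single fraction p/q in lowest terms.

Fold from the inside: start with 2/1.
  7 + 1/2 = 15/2
  3 + 2/15 = 47/15
  3 + 15/47 = 156/47
  2 + 47/156 = 359/156
  6 + 156/359 = 2310/359
  12 + 359/2310 = 28079/2310

28079/2310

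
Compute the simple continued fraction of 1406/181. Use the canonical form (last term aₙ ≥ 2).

1406 = 7×181 + 139
181 = 1×139 + 42
139 = 3×42 + 13
42 = 3×13 + 3
13 = 4×3 + 1
3 = 3×1 + 0  (stop)
So 1406/181 = [7; 1, 3, 3, 4, 3].

[7; 1, 3, 3, 4, 3]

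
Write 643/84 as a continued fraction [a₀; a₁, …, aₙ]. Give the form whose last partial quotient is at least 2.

[7; 1, 1, 1, 8, 1, 2]

643 = 7*84 + 55
84 = 1*55 + 29
55 = 1*29 + 26
29 = 1*26 + 3
26 = 8*3 + 2
3 = 1*2 + 1
2 = 2*1 + 0  (stop)
So 643/84 = [7; 1, 1, 1, 8, 1, 2].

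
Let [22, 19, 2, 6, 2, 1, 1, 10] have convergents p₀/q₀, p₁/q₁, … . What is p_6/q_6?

29615/1343

Using pₖ = aₖpₖ₋₁ + pₖ₋₂, qₖ = aₖqₖ₋₁ + qₖ₋₂ (with p₋₁=1, p₋₂=0, q₋₁=0, q₋₂=1):
  k=0: a=22, p=22, q=1
  k=1: a=19, p=419, q=19
  k=2: a=2, p=860, q=39
  k=3: a=6, p=5579, q=253
  k=4: a=2, p=12018, q=545
  k=5: a=1, p=17597, q=798
  k=6: a=1, p=29615, q=1343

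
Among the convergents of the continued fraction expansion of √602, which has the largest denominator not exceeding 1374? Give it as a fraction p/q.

33344/1359

√602 = [24; 1, 1, 6, 1, 1, 48, …] (period length 6).
Convergents:
  p_0/q_0 = 24/1
  p_1/q_1 = 25/1
  p_2/q_2 = 49/2
  p_3/q_3 = 319/13
  p_4/q_4 = 368/15
  p_5/q_5 = 687/28
  p_6/q_6 = 33344/1359
  p_7/q_7 = 34031/1387
q_6 = 1359 ≤ 1374 < 1387 = q_7, so the answer is 33344/1359.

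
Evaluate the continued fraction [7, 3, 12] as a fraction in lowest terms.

Fold from the inside: start with 12/1.
  3 + 1/12 = 37/12
  7 + 12/37 = 271/37

271/37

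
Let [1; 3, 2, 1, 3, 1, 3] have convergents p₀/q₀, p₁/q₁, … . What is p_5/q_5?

61/47

Using pₖ = aₖpₖ₋₁ + pₖ₋₂, qₖ = aₖqₖ₋₁ + qₖ₋₂ (with p₋₁=1, p₋₂=0, q₋₁=0, q₋₂=1):
  k=0: a=1, p=1, q=1
  k=1: a=3, p=4, q=3
  k=2: a=2, p=9, q=7
  k=3: a=1, p=13, q=10
  k=4: a=3, p=48, q=37
  k=5: a=1, p=61, q=47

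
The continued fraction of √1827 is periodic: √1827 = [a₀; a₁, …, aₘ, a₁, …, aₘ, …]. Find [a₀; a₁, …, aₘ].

[42; 1, 2, 1, 8, 1, 2, 1, 84]

a₀ = ⌊√1827⌋ = 42.
With m₀=0, d₀=1 and mₖ₊₁ = dₖaₖ − mₖ, dₖ₊₁ = (n − mₖ₊₁²)/dₖ, aₖ₊₁ = ⌊(a₀+mₖ₊₁)/dₖ₊₁⌋:
  k=1: m=42, d=63, a=1
  k=2: m=21, d=22, a=2
  k=3: m=23, d=59, a=1
  k=4: m=36, d=9, a=8
  k=5: m=36, d=59, a=1
  k=6: m=23, d=22, a=2
  k=7: m=21, d=63, a=1
  k=8: m=42, d=1, a=84
d=1 and a=2a₀=84 at k=8, so the next step gives (m, d) = (42, 63) again — its k=1 value — and the period has length 8.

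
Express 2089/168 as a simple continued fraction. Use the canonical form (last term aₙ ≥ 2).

[12; 2, 3, 3, 7]

2089 = 12·168 + 73
168 = 2·73 + 22
73 = 3·22 + 7
22 = 3·7 + 1
7 = 7·1 + 0  (stop)
So 2089/168 = [12; 2, 3, 3, 7].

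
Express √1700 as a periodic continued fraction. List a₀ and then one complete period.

[41; 4, 3, 20, 3, 4, 82]

a₀ = ⌊√1700⌋ = 41.
With m₀=0, d₀=1 and mₖ₊₁ = dₖaₖ − mₖ, dₖ₊₁ = (n − mₖ₊₁²)/dₖ, aₖ₊₁ = ⌊(a₀+mₖ₊₁)/dₖ₊₁⌋:
  k=1: m=41, d=19, a=4
  k=2: m=35, d=25, a=3
  k=3: m=40, d=4, a=20
  k=4: m=40, d=25, a=3
  k=5: m=35, d=19, a=4
  k=6: m=41, d=1, a=82
d=1 and a=2a₀=82 at k=6, so the next step gives (m, d) = (41, 19) again — its k=1 value — and the period has length 6.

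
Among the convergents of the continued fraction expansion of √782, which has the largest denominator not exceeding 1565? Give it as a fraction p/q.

√782 = [27; 1, 26, 1, 54, …] (period length 4).
Convergents:
  p_0/q_0 = 27/1
  p_1/q_1 = 28/1
  p_2/q_2 = 755/27
  p_3/q_3 = 783/28
  p_4/q_4 = 43037/1539
  p_5/q_5 = 43820/1567
q_4 = 1539 ≤ 1565 < 1567 = q_5, so the answer is 43037/1539.

43037/1539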